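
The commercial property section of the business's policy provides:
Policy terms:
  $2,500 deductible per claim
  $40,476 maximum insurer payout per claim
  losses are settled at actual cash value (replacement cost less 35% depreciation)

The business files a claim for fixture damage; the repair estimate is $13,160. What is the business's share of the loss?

$7,106

Actual cash value after 35% depreciation: $13,160 × 65% = $8,554.
Subtract the deductible: $8,554 − $2,500 = $6,054.
$6,054 is within the $40,476 limit, so the insurer pays $6,054.
Out of pocket: $13,160 − $6,054 = $7,106.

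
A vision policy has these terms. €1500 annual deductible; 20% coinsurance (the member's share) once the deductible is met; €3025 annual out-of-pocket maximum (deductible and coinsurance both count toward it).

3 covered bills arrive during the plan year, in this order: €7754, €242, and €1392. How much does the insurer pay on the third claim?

#1 (€7754): €1500 finishes the deductible; €6254 goes to coinsurance; member's 20% is €1250.80. Cost to member: €2750.80. OOP to date €2750.80. Plan pays €7754 − €2750.80 = €5003.20.
#2 (€242): deductible met; 20% of €242 = €48.40. Member owes €48.40 (running OOP €2799.20). Insurer: €242 − €48.40 = €193.60.
#3 (€1392): deductible met; 20% of €1392 = €278.40. Adding that to €2799.20 gives €3077.60, past the €3025 cap; member pays only €3025 − €2799.20 = €225.80. Insurer: €1392 − €225.80 = €1166.20.

€1166.20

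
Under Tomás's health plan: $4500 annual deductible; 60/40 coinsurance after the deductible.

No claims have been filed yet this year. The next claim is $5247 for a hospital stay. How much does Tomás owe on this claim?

Deductible not yet touched, so the first $4500 of the bill goes to the deductible.
After the $4500 deductible portion, $5247 − $4500 = $747 is subject to coinsurance.
Coinsurance: $747 × 40% = $298.80.
Patient responsibility: $4500 + $298.80 = $4798.80.

$4798.80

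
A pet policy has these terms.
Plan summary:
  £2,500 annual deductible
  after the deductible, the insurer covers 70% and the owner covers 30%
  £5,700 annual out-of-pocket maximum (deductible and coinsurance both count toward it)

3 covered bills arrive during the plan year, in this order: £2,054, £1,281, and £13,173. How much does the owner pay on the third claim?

#1 (£2,054): fully absorbed by the deductible. Owner owes £2,054 (running OOP £2,054).
#2 (£1,281): deductible takes £446, £835 remains; 30% of £835 = £250.50. Cost to owner: £696.50. OOP to date £2,750.50.
#3 (£13,173): deductible met; 30% of £13,173 = £3,951.90. Adding that to £2,750.50 gives £6,702.40, past the £5,700 cap; owner pays only £5,700 − £2,750.50 = £2,949.50.

£2,949.50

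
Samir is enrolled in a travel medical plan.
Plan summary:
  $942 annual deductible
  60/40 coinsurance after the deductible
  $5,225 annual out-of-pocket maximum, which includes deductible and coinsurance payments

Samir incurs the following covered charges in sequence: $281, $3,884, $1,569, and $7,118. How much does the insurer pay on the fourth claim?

#1 ($281): entire amount goes to the deductible. Traveler owes $281 (running OOP $281). Plan pays $281 − $281 = $0.
#2 ($3,884): $661 finishes the deductible; $3,223 goes to coinsurance; traveler's 40% is $1,289.20. Cost to traveler: $1,950.20. OOP to date $2,231.20. Plan pays $3,884 − $1,950.20 = $1,933.80.
#3 ($1,569): deductible already satisfied, so traveler's share is 40% × $1,569 = $627.60. Traveler pays $627.60; OOP now $2,858.80. Plan pays $1,569 − $627.60 = $941.40.
#4 ($7,118): deductible already satisfied, so traveler's share is 40% × $7,118 = $2,847.20. Adding that to $2,858.80 gives $5,706, past the $5,225 cap; traveler pays only $5,225 − $2,858.80 = $2,366.20. Plan pays $7,118 − $2,366.20 = $4,751.80.

$4,751.80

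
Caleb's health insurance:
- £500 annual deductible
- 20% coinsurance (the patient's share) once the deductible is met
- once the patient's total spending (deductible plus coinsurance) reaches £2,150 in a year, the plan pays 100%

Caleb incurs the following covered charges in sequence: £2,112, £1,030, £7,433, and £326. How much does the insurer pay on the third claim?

£6,311.40

Bill 1, £2,112: £500 to deductible, leaving £1,612; patient's 20% is £322.40. Patient owes £822.40 (running OOP £822.40). Plan pays £2,112 − £822.40 = £1,289.60.
Bill 2, £1,030: deductible already satisfied, so patient's share is 20% × £1,030 = £206. Cost to patient: £206. OOP to date £1,028.40. Insurer: £1,030 − £206 = £824.
Bill 3, £7,433: deductible met; 20% of £7,433 = £1,486.60. That would push OOP to £2,515, over the £2,150 cap, so patient pays £2,150 − £1,028.40 = £1,121.60. Plan pays £7,433 − £1,121.60 = £6,311.40.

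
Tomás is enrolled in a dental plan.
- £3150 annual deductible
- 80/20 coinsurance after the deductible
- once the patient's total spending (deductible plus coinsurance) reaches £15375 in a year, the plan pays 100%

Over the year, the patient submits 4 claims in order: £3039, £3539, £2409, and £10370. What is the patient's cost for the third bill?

£481.80

#1 (£3039): fully absorbed by the deductible. Patient owes £3039 (running OOP £3039).
#2 (£3539): £111 to deductible, leaving £3428; coinsurance £3428 × 20% = £685.60. Patient pays £796.60; OOP now £3835.60.
#3 (£2409): deductible met; 20% of £2409 = £481.80. Patient pays £481.80; OOP now £4317.40.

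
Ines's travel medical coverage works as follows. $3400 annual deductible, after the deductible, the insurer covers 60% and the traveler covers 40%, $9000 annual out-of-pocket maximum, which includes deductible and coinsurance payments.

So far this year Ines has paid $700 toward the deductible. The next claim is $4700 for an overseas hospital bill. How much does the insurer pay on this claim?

Deductible still to meet: $3400 − $700 = $2700.
After the $2700 deductible portion, $4700 − $2700 = $2000 is subject to coinsurance.
40% of $2000 = $800 falls to the traveler.
So the traveler owes $2700 + $800 = $3500 before any cap.
Total out-of-pocket so far would be $700 + $3500 = $4200, below the $9000 cap — no reduction.
The insurer covers the remainder: $4700 − $3500 = $1200.

$1200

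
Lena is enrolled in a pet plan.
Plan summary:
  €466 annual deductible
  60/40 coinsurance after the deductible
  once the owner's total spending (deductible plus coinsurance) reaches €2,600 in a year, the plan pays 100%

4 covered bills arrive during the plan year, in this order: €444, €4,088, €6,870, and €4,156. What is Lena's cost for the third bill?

€507.60

Claim 1 (€444): all of it applies to the deductible. Owner owes €444 (running OOP €444).
Claim 2 (€4,088): €22 finishes the deductible; €4,066 goes to coinsurance; coinsurance €4,066 × 40% = €1,626.40. Owner pays €1,648.40; OOP now €2,092.40.
Claim 3 (€6,870): deductible met; 40% of €6,870 = €2,748. OOP would hit €4,840.40 > €2,600, so the cap limits the owner to €2,600 − €2,092.40 = €507.60.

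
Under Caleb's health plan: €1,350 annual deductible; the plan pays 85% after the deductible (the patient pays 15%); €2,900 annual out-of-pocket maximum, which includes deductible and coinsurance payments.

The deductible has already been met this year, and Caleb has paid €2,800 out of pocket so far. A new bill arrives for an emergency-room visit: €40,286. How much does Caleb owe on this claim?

€100

The deductible is already satisfied, so the full bill goes to coinsurance.
15% of €40,286 = €6,042.90 falls to the patient.
That would bring total out-of-pocket to €8,842.90, past the €2,900 cap. The patient is capped at €2,900 − €2,800 = €100 on this claim.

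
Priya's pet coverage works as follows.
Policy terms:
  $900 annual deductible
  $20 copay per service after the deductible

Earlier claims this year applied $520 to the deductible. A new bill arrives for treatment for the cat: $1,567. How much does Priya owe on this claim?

$520 of the $900 deductible is already met, leaving $380.
After the $380 deductible portion, $1,567 − $380 = $1,187 is subject to the copay.
Copay on this service: $20.
Owner responsibility: $380 + $20 = $400.

$400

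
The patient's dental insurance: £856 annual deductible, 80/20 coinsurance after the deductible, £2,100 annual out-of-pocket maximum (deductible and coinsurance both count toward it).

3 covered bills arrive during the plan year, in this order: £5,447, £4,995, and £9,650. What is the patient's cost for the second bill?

Bill 1, £5,447: £856 to deductible, leaving £4,591; 20% of £4,591 = £918.20. Cost to patient: £1,774.20. OOP to date £1,774.20.
Bill 2, £4,995: deductible already satisfied, so patient's share is 20% × £4,995 = £999. OOP would hit £2,773.20 > £2,100, so the cap limits the patient to £2,100 − £1,774.20 = £325.80.

£325.80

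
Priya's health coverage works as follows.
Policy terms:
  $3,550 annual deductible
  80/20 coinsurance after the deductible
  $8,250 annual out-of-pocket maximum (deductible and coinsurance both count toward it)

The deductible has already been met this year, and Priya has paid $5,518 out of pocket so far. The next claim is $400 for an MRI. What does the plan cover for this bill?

$320

The deductible is already satisfied, so the full bill goes to coinsurance.
Coinsurance: $400 × 20% = $80.
Cumulative spending $5,518 + $80 = $5,598 stays under the $8,250 maximum.
The insurer covers the remainder: $400 − $80 = $320.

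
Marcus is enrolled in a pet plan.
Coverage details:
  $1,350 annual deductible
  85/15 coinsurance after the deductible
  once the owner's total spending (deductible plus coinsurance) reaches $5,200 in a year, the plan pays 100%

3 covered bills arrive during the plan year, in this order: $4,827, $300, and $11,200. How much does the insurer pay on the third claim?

$9,520

#1 ($4,827): $1,350 to deductible, leaving $3,477; 15% of $3,477 = $521.55. Owner pays $1,871.55; OOP now $1,871.55. Insurer: $4,827 − $1,871.55 = $2,955.45.
#2 ($300): deductible met; 15% of $300 = $45. Owner owes $45 (running OOP $1,916.55). Plan pays $300 − $45 = $255.
#3 ($11,200): 15% coinsurance on $11,200 = $1,680. Owner owes $1,680 (running OOP $3,596.55). Insurer: $11,200 − $1,680 = $9,520.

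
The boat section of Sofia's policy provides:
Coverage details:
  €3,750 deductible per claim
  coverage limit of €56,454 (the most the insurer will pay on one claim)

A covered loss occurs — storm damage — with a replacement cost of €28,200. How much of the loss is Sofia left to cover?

€3,750

Subtract the deductible: €28,200 − €3,750 = €24,450.
€24,450 ≤ €56,454, so the limit doesn't bind; insurer pays €24,450.
The owner bears the rest of the original loss: €28,200 − €24,450 = €3,750.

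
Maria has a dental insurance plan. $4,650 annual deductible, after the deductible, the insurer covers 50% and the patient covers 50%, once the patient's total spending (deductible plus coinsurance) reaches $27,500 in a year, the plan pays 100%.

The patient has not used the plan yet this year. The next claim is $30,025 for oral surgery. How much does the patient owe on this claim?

The full $4,650 deductible is still open; $4,650 of this bill applies to it.
The remaining $25,375 (= $30,025 − $4,650) moves to coinsurance.
50% of $25,375 = $12,687.50 falls to the patient.
That puts the patient's cost at $4,650 + $12,687.50 = $17,337.50 before any cap.
Cumulative spending $0 + $17,337.50 = $17,337.50 stays under the $27,500 maximum.

$17,337.50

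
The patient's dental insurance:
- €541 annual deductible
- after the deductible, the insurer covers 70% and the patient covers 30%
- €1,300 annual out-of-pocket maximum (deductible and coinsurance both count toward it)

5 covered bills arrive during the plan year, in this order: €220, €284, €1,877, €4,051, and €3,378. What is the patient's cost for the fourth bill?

€207

Bill 1, €220: all of it applies to the deductible. Patient pays €220; OOP now €220.
Bill 2, €284: entire amount goes to the deductible. Cost to patient: €284. OOP to date €504.
Bill 3, €1,877: €37 to deductible, leaving €1,840; coinsurance €1,840 × 30% = €552. Cost to patient: €589. OOP to date €1,093.
Bill 4, €4,051: 30% coinsurance on €4,051 = €1,215.30. Adding that to €1,093 gives €2,308.30, past the €1,300 cap; patient pays only €1,300 − €1,093 = €207.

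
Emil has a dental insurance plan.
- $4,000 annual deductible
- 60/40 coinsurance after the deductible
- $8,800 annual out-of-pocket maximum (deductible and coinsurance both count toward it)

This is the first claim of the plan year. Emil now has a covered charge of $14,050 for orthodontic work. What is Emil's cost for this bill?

$8,020

Deductible not yet touched, so the first $4,000 of the bill goes to the deductible.
The remaining $10,050 (= $14,050 − $4,000) moves to coinsurance.
Patient's 40% share of $10,050 is $4,020.
That puts the patient's cost at $4,000 + $4,020 = $8,020 before any cap.
Year-to-date out-of-pocket becomes $0 + $8,020 = $8,020, still under the $8,800 maximum, so no cap applies.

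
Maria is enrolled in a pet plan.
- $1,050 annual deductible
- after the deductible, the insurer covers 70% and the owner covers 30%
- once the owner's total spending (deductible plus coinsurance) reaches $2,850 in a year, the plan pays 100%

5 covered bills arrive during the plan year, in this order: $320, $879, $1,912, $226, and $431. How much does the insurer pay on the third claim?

#1 ($320): fully absorbed by the deductible. Cost to owner: $320. OOP to date $320. Plan pays $320 − $320 = $0.
#2 ($879): deductible takes $730, $149 remains; 30% of $149 = $44.70. Owner owes $774.70 (running OOP $1,094.70). Plan pays $879 − $774.70 = $104.30.
#3 ($1,912): 30% coinsurance on $1,912 = $573.60. Owner owes $573.60 (running OOP $1,668.30). Plan pays $1,912 − $573.60 = $1,338.40.

$1,338.40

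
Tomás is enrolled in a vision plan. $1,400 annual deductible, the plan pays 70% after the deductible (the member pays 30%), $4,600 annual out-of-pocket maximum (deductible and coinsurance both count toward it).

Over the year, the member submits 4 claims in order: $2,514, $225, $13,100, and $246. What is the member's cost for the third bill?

#1 ($2,514): $1,400 to deductible, leaving $1,114; member's 30% is $334.20. Cost to member: $1,734.20. OOP to date $1,734.20.
#2 ($225): deductible already satisfied, so member's share is 30% × $225 = $67.50. Member pays $67.50; OOP now $1,801.70.
#3 ($13,100): 30% coinsurance on $13,100 = $3,930. That would push OOP to $5,731.70, over the $4,600 cap, so member pays $4,600 − $1,801.70 = $2,798.30.

$2,798.30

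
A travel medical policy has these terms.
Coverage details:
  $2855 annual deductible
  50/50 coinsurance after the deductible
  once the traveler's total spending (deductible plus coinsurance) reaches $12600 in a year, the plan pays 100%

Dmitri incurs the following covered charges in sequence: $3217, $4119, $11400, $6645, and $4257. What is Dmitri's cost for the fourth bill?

#1 ($3217): $2855 to deductible, leaving $362; traveler's 50% is $181. Cost to traveler: $3036. OOP to date $3036.
#2 ($4119): deductible met; 50% of $4119 = $2059.50. Traveler owes $2059.50 (running OOP $5095.50).
#3 ($11400): deductible met; 50% of $11400 = $5700. Cost to traveler: $5700. OOP to date $10795.50.
#4 ($6645): deductible met; 50% of $6645 = $3322.50. OOP would hit $14118 > $12600, so the cap limits the traveler to $12600 − $10795.50 = $1804.50.

$1804.50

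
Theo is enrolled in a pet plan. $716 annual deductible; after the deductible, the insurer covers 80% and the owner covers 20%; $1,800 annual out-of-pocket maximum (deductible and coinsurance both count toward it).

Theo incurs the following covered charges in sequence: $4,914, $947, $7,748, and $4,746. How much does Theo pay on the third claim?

$55

Claim 1 ($4,914): $716 to deductible, leaving $4,198; owner's 20% is $839.60. Owner pays $1,555.60; OOP now $1,555.60.
Claim 2 ($947): deductible met; 20% of $947 = $189.40. Owner pays $189.40; OOP now $1,745.
Claim 3 ($7,748): deductible already satisfied, so owner's share is 20% × $7,748 = $1,549.60. That would push OOP to $3,294.60, over the $1,800 cap, so owner pays $1,800 − $1,745 = $55.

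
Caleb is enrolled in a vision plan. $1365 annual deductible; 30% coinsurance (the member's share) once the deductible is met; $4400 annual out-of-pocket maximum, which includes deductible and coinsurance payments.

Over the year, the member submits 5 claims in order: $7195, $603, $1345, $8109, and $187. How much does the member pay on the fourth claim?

#1 ($7195): deductible takes $1365, $5830 remains; member's 30% is $1749. Cost to member: $3114. OOP to date $3114.
#2 ($603): deductible met; 30% of $603 = $180.90. Member owes $180.90 (running OOP $3294.90).
#3 ($1345): deductible already satisfied, so member's share is 30% × $1345 = $403.50. Member pays $403.50; OOP now $3698.40.
#4 ($8109): 30% coinsurance on $8109 = $2432.70. Adding that to $3698.40 gives $6131.10, past the $4400 cap; member pays only $4400 − $3698.40 = $701.60.

$701.60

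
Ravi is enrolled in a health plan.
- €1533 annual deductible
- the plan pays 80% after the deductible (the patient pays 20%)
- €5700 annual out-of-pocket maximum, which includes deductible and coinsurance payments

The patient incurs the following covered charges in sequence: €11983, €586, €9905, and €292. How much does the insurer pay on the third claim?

€7945.20

Bill 1, €11983: €1533 finishes the deductible; €10450 goes to coinsurance; 20% of €10450 = €2090. Patient owes €3623 (running OOP €3623). Insurer: €11983 − €3623 = €8360.
Bill 2, €586: 20% coinsurance on €586 = €117.20. Patient pays €117.20; OOP now €3740.20. Insurer: €586 − €117.20 = €468.80.
Bill 3, €9905: deductible already satisfied, so patient's share is 20% × €9905 = €1981. That would push OOP to €5721.20, over the €5700 cap, so patient pays €5700 − €3740.20 = €1959.80. Plan pays €9905 − €1959.80 = €7945.20.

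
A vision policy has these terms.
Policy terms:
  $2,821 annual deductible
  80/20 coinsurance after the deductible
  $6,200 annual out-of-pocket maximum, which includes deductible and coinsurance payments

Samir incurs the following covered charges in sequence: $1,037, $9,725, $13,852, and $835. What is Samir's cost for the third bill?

Bill 1, $1,037: entire amount goes to the deductible. Member pays $1,037; OOP now $1,037.
Bill 2, $9,725: deductible takes $1,784, $7,941 remains; 20% of $7,941 = $1,588.20. Member pays $3,372.20; OOP now $4,409.20.
Bill 3, $13,852: 20% coinsurance on $13,852 = $2,770.40. Adding that to $4,409.20 gives $7,179.60, past the $6,200 cap; member pays only $6,200 − $4,409.20 = $1,790.80.

$1,790.80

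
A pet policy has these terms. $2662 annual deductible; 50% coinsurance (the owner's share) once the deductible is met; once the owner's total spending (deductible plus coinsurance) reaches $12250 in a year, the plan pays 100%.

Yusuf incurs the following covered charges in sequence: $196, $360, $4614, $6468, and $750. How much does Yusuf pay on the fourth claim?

$3234

Claim 1 — $196: all of it applies to the deductible. Owner pays $196; OOP now $196.
Claim 2 — $360: entire amount goes to the deductible. Owner owes $360 (running OOP $556).
Claim 3 — $4614: $2106 to deductible, leaving $2508; owner's 50% is $1254. Cost to owner: $3360. OOP to date $3916.
Claim 4 — $6468: 50% coinsurance on $6468 = $3234. Owner owes $3234 (running OOP $7150).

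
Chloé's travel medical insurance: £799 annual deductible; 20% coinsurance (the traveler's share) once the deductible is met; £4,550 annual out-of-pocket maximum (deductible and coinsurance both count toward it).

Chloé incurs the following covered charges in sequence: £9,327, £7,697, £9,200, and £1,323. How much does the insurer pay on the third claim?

Claim 1 — £9,327: £799 finishes the deductible; £8,528 goes to coinsurance; coinsurance £8,528 × 20% = £1,705.60. Traveler owes £2,504.60 (running OOP £2,504.60). Plan pays £9,327 − £2,504.60 = £6,822.40.
Claim 2 — £7,697: 20% coinsurance on £7,697 = £1,539.40. Traveler owes £1,539.40 (running OOP £4,044). Plan pays £7,697 − £1,539.40 = £6,157.60.
Claim 3 — £9,200: 20% coinsurance on £9,200 = £1,840. Adding that to £4,044 gives £5,884, past the £4,550 cap; traveler pays only £4,550 − £4,044 = £506. Insurer: £9,200 − £506 = £8,694.

£8,694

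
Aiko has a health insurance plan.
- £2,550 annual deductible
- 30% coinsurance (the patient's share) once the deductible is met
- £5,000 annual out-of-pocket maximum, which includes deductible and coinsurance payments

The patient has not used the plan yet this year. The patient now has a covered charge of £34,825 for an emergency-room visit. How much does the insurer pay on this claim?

Deductible not yet touched, so the first £2,550 of the bill goes to the deductible.
After the £2,550 deductible portion, £34,825 − £2,550 = £32,275 is subject to coinsurance.
Coinsurance: £32,275 × 30% = £9,682.50.
So the patient owes £2,550 + £9,682.50 = £12,232.50 before any cap.
Year-to-date out-of-pocket would reach £0 + £12,232.50 = £12,232.50, above the £5,000 maximum, so the patient pays only £5,000 − £0 = £5,000.
The insurer covers the remainder: £34,825 − £5,000 = £29,825.

£29,825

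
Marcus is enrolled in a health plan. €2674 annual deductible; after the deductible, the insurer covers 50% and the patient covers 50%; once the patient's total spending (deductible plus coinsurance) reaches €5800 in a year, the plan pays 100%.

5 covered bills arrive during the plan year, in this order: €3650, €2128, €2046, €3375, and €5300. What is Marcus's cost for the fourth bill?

Claim 1 — €3650: €2674 to deductible, leaving €976; patient's 50% is €488. Patient owes €3162 (running OOP €3162).
Claim 2 — €2128: deductible already satisfied, so patient's share is 50% × €2128 = €1064. Cost to patient: €1064. OOP to date €4226.
Claim 3 — €2046: 50% coinsurance on €2046 = €1023. Cost to patient: €1023. OOP to date €5249.
Claim 4 — €3375: deductible already satisfied, so patient's share is 50% × €3375 = €1687.50. OOP would hit €6936.50 > €5800, so the cap limits the patient to €5800 − €5249 = €551.

€551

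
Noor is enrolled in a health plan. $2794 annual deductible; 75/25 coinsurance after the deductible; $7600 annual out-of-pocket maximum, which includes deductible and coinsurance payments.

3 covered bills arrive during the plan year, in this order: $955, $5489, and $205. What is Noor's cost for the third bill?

#1 ($955): fully absorbed by the deductible. Patient pays $955; OOP now $955.
#2 ($5489): deductible takes $1839, $3650 remains; patient's 25% is $912.50. Patient owes $2751.50 (running OOP $3706.50).
#3 ($205): deductible met; 25% of $205 = $51.25. Patient pays $51.25; OOP now $3757.75.

$51.25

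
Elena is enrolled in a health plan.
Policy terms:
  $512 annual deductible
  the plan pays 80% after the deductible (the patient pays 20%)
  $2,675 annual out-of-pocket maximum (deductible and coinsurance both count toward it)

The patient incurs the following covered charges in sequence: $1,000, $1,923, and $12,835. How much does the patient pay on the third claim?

$1,680.80

Claim 1 ($1,000): $512 finishes the deductible; $488 goes to coinsurance; coinsurance $488 × 20% = $97.60. Cost to patient: $609.60. OOP to date $609.60.
Claim 2 ($1,923): deductible already satisfied, so patient's share is 20% × $1,923 = $384.60. Cost to patient: $384.60. OOP to date $994.20.
Claim 3 ($12,835): 20% coinsurance on $12,835 = $2,567. OOP would hit $3,561.20 > $2,675, so the cap limits the patient to $2,675 − $994.20 = $1,680.80.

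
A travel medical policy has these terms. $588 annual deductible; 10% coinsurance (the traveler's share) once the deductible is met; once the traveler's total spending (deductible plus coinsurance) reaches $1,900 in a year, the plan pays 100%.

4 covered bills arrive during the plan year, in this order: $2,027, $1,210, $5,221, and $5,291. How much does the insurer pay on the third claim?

$4,698.90

Bill 1, $2,027: $588 finishes the deductible; $1,439 goes to coinsurance; coinsurance $1,439 × 10% = $143.90. Cost to traveler: $731.90. OOP to date $731.90. Plan pays $2,027 − $731.90 = $1,295.10.
Bill 2, $1,210: deductible met; 10% of $1,210 = $121. Cost to traveler: $121. OOP to date $852.90. Plan pays $1,210 − $121 = $1,089.
Bill 3, $5,221: deductible met; 10% of $5,221 = $522.10. Cost to traveler: $522.10. OOP to date $1,375. Plan pays $5,221 − $522.10 = $4,698.90.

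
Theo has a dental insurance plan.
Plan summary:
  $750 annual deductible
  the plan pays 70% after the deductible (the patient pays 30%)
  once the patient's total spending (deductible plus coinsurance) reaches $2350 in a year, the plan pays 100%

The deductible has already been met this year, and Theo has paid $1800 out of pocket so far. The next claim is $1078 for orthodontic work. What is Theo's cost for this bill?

$323.40

With the deductible met, the entire $1078 is subject to coinsurance.
Patient's 30% share of $1078 is $323.40.
Cumulative spending $1800 + $323.40 = $2123.40 stays under the $2350 maximum.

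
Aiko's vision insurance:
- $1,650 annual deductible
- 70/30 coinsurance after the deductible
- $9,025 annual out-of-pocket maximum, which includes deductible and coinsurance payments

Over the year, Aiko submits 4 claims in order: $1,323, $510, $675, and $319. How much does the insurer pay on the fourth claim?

Claim 1 — $1,323: entire amount goes to the deductible. Member pays $1,323; OOP now $1,323. Insurer: $1,323 − $1,323 = $0.
Claim 2 — $510: $327 to deductible, leaving $183; member's 30% is $54.90. Cost to member: $381.90. OOP to date $1,704.90. Plan pays $510 − $381.90 = $128.10.
Claim 3 — $675: deductible already satisfied, so member's share is 30% × $675 = $202.50. Member pays $202.50; OOP now $1,907.40. Insurer: $675 − $202.50 = $472.50.
Claim 4 — $319: deductible met; 30% of $319 = $95.70. Member owes $95.70 (running OOP $2,003.10). Plan pays $319 − $95.70 = $223.30.

$223.30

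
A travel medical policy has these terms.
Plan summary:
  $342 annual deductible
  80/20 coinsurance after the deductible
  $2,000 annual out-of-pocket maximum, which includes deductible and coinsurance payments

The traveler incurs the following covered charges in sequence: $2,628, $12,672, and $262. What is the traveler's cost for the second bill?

#1 ($2,628): $342 to deductible, leaving $2,286; coinsurance $2,286 × 20% = $457.20. Traveler owes $799.20 (running OOP $799.20).
#2 ($12,672): deductible met; 20% of $12,672 = $2,534.40. Adding that to $799.20 gives $3,333.60, past the $2,000 cap; traveler pays only $2,000 − $799.20 = $1,200.80.

$1,200.80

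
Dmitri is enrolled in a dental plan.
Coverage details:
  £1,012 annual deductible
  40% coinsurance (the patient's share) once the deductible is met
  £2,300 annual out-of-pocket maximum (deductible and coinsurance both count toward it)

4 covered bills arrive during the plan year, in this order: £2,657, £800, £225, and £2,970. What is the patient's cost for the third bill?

Claim 1 — £2,657: £1,012 to deductible, leaving £1,645; patient's 40% is £658. Cost to patient: £1,670. OOP to date £1,670.
Claim 2 — £800: deductible met; 40% of £800 = £320. Cost to patient: £320. OOP to date £1,990.
Claim 3 — £225: deductible already satisfied, so patient's share is 40% × £225 = £90. Patient pays £90; OOP now £2,080.

£90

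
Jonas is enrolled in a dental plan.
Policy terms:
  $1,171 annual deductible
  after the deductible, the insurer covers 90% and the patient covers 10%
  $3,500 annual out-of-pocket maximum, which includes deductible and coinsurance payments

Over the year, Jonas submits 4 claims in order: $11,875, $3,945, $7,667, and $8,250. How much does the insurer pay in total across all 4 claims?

$28,237

#1 ($11,875): deductible takes $1,171, $10,704 remains; patient's 10% is $1,070.40. Patient pays $2,241.40; OOP now $2,241.40. Insurer: $11,875 − $2,241.40 = $9,633.60.
#2 ($3,945): deductible met; 10% of $3,945 = $394.50. Patient pays $394.50; OOP now $2,635.90. Plan pays $3,945 − $394.50 = $3,550.50.
#3 ($7,667): deductible met; 10% of $7,667 = $766.70. Patient owes $766.70 (running OOP $3,402.60). Plan pays $7,667 − $766.70 = $6,900.30.
#4 ($8,250): 10% coinsurance on $8,250 = $825. That would push OOP to $4,227.60, over the $3,500 cap, so patient pays $3,500 − $3,402.60 = $97.40. Insurer: $8,250 − $97.40 = $8,152.60.
Insurer total: $9,633.60 + $3,550.50 + $6,900.30 + $8,152.60 = $28,237.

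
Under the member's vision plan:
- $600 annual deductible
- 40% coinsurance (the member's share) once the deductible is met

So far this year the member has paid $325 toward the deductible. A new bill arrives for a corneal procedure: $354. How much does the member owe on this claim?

$306.60

Deductible still to meet: $600 − $325 = $275.
The remaining $79 (= $354 − $275) moves to coinsurance.
Member's 40% share of $79 is $31.60.
Member responsibility: $275 + $31.60 = $306.60.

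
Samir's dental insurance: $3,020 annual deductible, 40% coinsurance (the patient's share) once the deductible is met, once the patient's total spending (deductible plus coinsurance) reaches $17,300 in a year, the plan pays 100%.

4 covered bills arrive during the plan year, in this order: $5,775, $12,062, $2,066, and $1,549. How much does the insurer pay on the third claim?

$1,239.60

Claim 1 — $5,775: deductible takes $3,020, $2,755 remains; patient's 40% is $1,102. Patient owes $4,122 (running OOP $4,122). Insurer: $5,775 − $4,122 = $1,653.
Claim 2 — $12,062: deductible met; 40% of $12,062 = $4,824.80. Cost to patient: $4,824.80. OOP to date $8,946.80. Insurer: $12,062 − $4,824.80 = $7,237.20.
Claim 3 — $2,066: 40% coinsurance on $2,066 = $826.40. Patient owes $826.40 (running OOP $9,773.20). Plan pays $2,066 − $826.40 = $1,239.60.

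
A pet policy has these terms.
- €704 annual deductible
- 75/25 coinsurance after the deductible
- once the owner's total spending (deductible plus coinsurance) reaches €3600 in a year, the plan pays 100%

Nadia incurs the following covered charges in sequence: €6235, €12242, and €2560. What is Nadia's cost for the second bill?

€1513.25

Claim 1 (€6235): deductible takes €704, €5531 remains; 25% of €5531 = €1382.75. Cost to owner: €2086.75. OOP to date €2086.75.
Claim 2 (€12242): 25% coinsurance on €12242 = €3060.50. That would push OOP to €5147.25, over the €3600 cap, so owner pays €3600 − €2086.75 = €1513.25.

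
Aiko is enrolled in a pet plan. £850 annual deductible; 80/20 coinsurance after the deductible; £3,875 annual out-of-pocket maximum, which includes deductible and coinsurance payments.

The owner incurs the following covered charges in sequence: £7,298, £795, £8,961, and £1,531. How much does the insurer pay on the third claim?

#1 (£7,298): £850 to deductible, leaving £6,448; coinsurance £6,448 × 20% = £1,289.60. Owner owes £2,139.60 (running OOP £2,139.60). Insurer: £7,298 − £2,139.60 = £5,158.40.
#2 (£795): deductible met; 20% of £795 = £159. Cost to owner: £159. OOP to date £2,298.60. Plan pays £795 − £159 = £636.
#3 (£8,961): deductible met; 20% of £8,961 = £1,792.20. That would push OOP to £4,090.80, over the £3,875 cap, so owner pays £3,875 − £2,298.60 = £1,576.40. Plan pays £8,961 − £1,576.40 = £7,384.60.

£7,384.60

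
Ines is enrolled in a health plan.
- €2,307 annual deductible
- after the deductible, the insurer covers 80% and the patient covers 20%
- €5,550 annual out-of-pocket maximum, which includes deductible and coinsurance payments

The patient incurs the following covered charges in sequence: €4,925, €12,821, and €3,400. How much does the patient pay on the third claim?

€155.20

Claim 1 — €4,925: deductible takes €2,307, €2,618 remains; patient's 20% is €523.60. Cost to patient: €2,830.60. OOP to date €2,830.60.
Claim 2 — €12,821: 20% coinsurance on €12,821 = €2,564.20. Patient owes €2,564.20 (running OOP €5,394.80).
Claim 3 — €3,400: deductible met; 20% of €3,400 = €680. Adding that to €5,394.80 gives €6,074.80, past the €5,550 cap; patient pays only €5,550 − €5,394.80 = €155.20.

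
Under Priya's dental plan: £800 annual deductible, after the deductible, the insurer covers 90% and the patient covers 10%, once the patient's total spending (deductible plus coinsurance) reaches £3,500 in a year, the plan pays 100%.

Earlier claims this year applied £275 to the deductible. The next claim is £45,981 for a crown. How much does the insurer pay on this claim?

Remaining deductible: £800 − £275 = £525.
After the £525 deductible portion, £45,981 − £525 = £45,456 is subject to coinsurance.
10% of £45,456 = £4,545.60 falls to the patient.
That puts the patient's cost at £525 + £4,545.60 = £5,070.60 before any cap.
Adding £5,070.60 to the £275 already spent would give £5,345.60, which exceeds the £3,500 cap; the patient pays just £3,500 − £275 = £3,225.
The plan picks up £45,981 − £3,225 = £42,756.

£42,756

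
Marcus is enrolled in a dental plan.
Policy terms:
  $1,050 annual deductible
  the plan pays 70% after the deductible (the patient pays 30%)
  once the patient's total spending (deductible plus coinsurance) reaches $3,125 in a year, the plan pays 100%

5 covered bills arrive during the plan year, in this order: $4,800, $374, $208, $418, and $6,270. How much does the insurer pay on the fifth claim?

$5,620

Claim 1 ($4,800): $1,050 to deductible, leaving $3,750; patient's 30% is $1,125. Cost to patient: $2,175. OOP to date $2,175. Plan pays $4,800 − $2,175 = $2,625.
Claim 2 ($374): deductible already satisfied, so patient's share is 30% × $374 = $112.20. Patient pays $112.20; OOP now $2,287.20. Insurer: $374 − $112.20 = $261.80.
Claim 3 ($208): 30% coinsurance on $208 = $62.40. Cost to patient: $62.40. OOP to date $2,349.60. Insurer: $208 − $62.40 = $145.60.
Claim 4 ($418): deductible met; 30% of $418 = $125.40. Patient owes $125.40 (running OOP $2,475). Plan pays $418 − $125.40 = $292.60.
Claim 5 ($6,270): deductible already satisfied, so patient's share is 30% × $6,270 = $1,881. That would push OOP to $4,356, over the $3,125 cap, so patient pays $3,125 − $2,475 = $650. Plan pays $6,270 − $650 = $5,620.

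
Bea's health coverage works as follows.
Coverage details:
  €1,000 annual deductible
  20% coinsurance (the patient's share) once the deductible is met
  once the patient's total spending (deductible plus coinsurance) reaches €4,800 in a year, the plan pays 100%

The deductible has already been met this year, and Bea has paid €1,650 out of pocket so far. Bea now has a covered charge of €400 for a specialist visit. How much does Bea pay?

The deductible is already satisfied, so the full bill goes to coinsurance.
20% of €400 = €80 falls to the patient.
Year-to-date out-of-pocket becomes €1,650 + €80 = €1,730, still under the €4,800 maximum, so no cap applies.

€80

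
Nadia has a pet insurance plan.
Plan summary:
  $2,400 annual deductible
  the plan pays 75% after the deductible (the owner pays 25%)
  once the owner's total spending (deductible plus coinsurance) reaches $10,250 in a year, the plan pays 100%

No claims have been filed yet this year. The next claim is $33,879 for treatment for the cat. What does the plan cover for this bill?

$23,629

Nothing has been paid toward the $2,400 deductible, so the first $2,400 of this charge is applied there.
The remaining $31,479 (= $33,879 − $2,400) moves to coinsurance.
Owner's 25% share of $31,479 is $7,869.75.
So the owner owes $2,400 + $7,869.75 = $10,269.75 before any cap.
That would bring total out-of-pocket to $10,269.75, past the $10,250 cap. The owner is capped at $10,250 − $0 = $10,250 on this claim.
The plan picks up $33,879 − $10,250 = $23,629.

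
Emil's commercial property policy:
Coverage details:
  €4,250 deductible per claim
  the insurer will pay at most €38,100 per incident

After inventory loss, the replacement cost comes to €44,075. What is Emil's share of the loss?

Less the €4,250 deductible: €44,075 − €4,250 = €39,825.
Since €39,825 > €38,100, the payout is capped at €38,100.
Out of pocket: €44,075 − €38,100 = €5,975.

€5,975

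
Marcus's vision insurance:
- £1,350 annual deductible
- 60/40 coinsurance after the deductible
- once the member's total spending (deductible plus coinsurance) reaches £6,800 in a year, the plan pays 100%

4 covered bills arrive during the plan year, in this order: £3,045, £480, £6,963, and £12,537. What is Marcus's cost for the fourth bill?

Claim 1 — £3,045: £1,350 to deductible, leaving £1,695; coinsurance £1,695 × 40% = £678. Member owes £2,028 (running OOP £2,028).
Claim 2 — £480: 40% coinsurance on £480 = £192. Cost to member: £192. OOP to date £2,220.
Claim 3 — £6,963: deductible already satisfied, so member's share is 40% × £6,963 = £2,785.20. Member owes £2,785.20 (running OOP £5,005.20).
Claim 4 — £12,537: deductible met; 40% of £12,537 = £5,014.80. That would push OOP to £10,020, over the £6,800 cap, so member pays £6,800 − £5,005.20 = £1,794.80.

£1,794.80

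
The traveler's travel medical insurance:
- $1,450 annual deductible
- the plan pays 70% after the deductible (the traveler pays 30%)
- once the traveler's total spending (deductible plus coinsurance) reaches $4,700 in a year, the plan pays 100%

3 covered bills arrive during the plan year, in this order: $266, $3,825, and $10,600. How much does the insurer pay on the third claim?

Claim 1 ($266): fully absorbed by the deductible. Traveler pays $266; OOP now $266. Insurer: $266 − $266 = $0.
Claim 2 ($3,825): $1,184 finishes the deductible; $2,641 goes to coinsurance; coinsurance $2,641 × 30% = $792.30. Cost to traveler: $1,976.30. OOP to date $2,242.30. Plan pays $3,825 − $1,976.30 = $1,848.70.
Claim 3 ($10,600): deductible already satisfied, so traveler's share is 30% × $10,600 = $3,180. Adding that to $2,242.30 gives $5,422.30, past the $4,700 cap; traveler pays only $4,700 − $2,242.30 = $2,457.70. Plan pays $10,600 − $2,457.70 = $8,142.30.

$8,142.30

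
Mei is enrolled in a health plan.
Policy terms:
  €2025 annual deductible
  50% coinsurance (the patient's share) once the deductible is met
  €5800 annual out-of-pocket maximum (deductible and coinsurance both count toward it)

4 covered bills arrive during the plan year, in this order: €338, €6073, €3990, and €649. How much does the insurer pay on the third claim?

€2408

#1 (€338): entire amount goes to the deductible. Patient owes €338 (running OOP €338). Plan pays €338 − €338 = €0.
#2 (€6073): €1687 to deductible, leaving €4386; 50% of €4386 = €2193. Patient pays €3880; OOP now €4218. Plan pays €6073 − €3880 = €2193.
#3 (€3990): 50% coinsurance on €3990 = €1995. Adding that to €4218 gives €6213, past the €5800 cap; patient pays only €5800 − €4218 = €1582. Insurer: €3990 − €1582 = €2408.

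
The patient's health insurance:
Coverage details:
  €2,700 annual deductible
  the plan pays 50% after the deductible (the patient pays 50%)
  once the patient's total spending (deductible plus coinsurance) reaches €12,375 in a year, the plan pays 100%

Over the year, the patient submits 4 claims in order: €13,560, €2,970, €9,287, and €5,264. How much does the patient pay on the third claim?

€2,760

Claim 1 (€13,560): deductible takes €2,700, €10,860 remains; coinsurance €10,860 × 50% = €5,430. Patient pays €8,130; OOP now €8,130.
Claim 2 (€2,970): deductible met; 50% of €2,970 = €1,485. Cost to patient: €1,485. OOP to date €9,615.
Claim 3 (€9,287): deductible met; 50% of €9,287 = €4,643.50. That would push OOP to €14,258.50, over the €12,375 cap, so patient pays €12,375 − €9,615 = €2,760.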